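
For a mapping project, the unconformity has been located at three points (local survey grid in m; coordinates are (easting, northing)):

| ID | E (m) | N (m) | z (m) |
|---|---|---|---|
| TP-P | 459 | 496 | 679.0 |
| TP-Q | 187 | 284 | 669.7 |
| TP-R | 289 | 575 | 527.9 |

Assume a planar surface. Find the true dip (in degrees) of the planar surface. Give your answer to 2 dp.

Let the plane be z = a·E + b·N + c.
TP-Q−TP-P: −272a − 212b = −9.3;  TP-R−TP-P: −170a + 79b = −151.1.
Solving gives a = 0.56960, b = −0.68694.
Gradient magnitude |∇z| = √(a² + b²) = √(0.32444 + 0.47188) = 0.89237.
True dip = arctan(0.89237) = 41.74°, dipping toward NW (azimuth ≈ 320°).

41.74°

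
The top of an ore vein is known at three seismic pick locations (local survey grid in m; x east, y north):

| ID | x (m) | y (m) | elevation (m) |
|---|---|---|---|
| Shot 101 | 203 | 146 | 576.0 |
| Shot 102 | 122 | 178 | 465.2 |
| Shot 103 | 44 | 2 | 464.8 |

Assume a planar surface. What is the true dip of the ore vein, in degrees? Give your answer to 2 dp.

Let the plane be z = a·x + b·y + c.
Shot 102−Shot 101: −81a + 32b = −110.8;  Shot 103−Shot 101: −159a − 144b = −111.2.
Solving gives a = 1.16485, b = −0.51397.
Gradient magnitude |∇z| = √(a² + b²) = √(1.35688 + 0.26416) = 1.27320.
True dip = arctan(1.27320) = 51.85°, dipping toward WNW (azimuth ≈ 294°).

51.85°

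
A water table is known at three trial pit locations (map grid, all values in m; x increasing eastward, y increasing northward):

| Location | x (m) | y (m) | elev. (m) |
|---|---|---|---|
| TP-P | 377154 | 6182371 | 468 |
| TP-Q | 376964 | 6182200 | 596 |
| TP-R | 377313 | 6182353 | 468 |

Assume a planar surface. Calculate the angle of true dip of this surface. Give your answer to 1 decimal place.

33.8°

Let the plane be z = a·x + b·y + c.
TP-Q−TP-P: −190a − 171b = 128;  TP-R−TP-P: 159a − 18b = 0.
Solving gives a = −0.07527, b = −0.66490.
Gradient magnitude |∇z| = √(a² + b²) = √(0.00567 + 0.44210) = 0.66915.
True dip = arctan(0.66915) = 33.8°, dipping toward N (azimuth ≈ 006°).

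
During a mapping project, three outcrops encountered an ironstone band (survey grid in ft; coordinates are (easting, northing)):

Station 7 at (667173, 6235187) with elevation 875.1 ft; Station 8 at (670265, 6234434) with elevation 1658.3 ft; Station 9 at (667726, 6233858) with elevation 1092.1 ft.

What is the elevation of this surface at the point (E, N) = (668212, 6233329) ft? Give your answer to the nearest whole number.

1242 ft

Let the plane be z = a·E + b·N + c.
Station 8−Station 7: 3092a − 753b = 783.2;  Station 9−Station 7: 553a − 1329b = 217.
Solving gives a = 0.23761313, b = −0.06440928.
Then c = 875.1 − a·667173 − b·6235187 = 243949.96.
At (668212, 6233329): z = 158775.9 − 401484.3 + 243949.96 = 1241.7 ft.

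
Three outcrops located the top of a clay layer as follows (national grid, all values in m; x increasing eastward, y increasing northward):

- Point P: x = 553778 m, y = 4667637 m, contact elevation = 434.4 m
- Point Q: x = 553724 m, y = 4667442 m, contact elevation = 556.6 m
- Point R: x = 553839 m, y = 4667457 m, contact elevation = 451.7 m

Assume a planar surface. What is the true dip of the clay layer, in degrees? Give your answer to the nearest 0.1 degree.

43.4°

Let the plane be z = a·x + b·y + c.
Point Q−Point P: −54a − 195b = 122.2;  Point R−Point P: 61a − 180b = 17.3.
Solving gives a = −0.86155, b = −0.38808.
Gradient magnitude |∇z| = √(a² + b²) = √(0.74228 + 0.15061) = 0.94493.
True dip = arctan(0.94493) = 43.4°, dipping toward ENE (azimuth ≈ 066°).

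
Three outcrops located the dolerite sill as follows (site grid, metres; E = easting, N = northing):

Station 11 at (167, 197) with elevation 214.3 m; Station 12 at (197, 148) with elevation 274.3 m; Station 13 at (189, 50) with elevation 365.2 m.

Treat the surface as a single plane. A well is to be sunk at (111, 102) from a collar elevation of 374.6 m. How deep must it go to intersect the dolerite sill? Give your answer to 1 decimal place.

Two edge vectors: Station 11→Station 12 = (30, -49, 60), Station 11→Station 13 = (22, -147, 150.9).
Normal n = (Station 11→Station 12) × (Station 11→Station 13) = (1425.9, -3207, -3332).
So ∂z/∂E = −n_x/n_z = 0.42794 and ∂z/∂N = −n_y/n_z = −0.96248.
Intercept c from Station 11: 214.3 − 71.47 + 189.61 = 332.44.
At (111, 102): z_contact = 47.50 − 98.17 + 332.44 = 281.77 m.
Depth below ground = 374.6 − 281.77 = 92.8 m.

92.8 m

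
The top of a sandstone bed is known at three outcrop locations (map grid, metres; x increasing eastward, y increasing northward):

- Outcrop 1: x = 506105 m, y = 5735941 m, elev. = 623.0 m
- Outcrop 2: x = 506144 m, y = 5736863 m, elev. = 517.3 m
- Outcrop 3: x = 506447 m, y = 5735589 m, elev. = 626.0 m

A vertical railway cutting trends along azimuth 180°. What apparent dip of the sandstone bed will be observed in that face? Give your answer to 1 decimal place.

6.3°

Let the plane be z = a·x + b·y + c.
Outcrop 2−Outcrop 1: 39a + 922b = −105.7;  Outcrop 3−Outcrop 1: 342a − 352b = 3.
Solving gives a = −0.10467, b = −0.11021.
Unit vector along 180° is (sin 180°, cos 180°) = (0.0000, -1.0000).
Slope in that direction = a·(0.0000) + b·(-1.0000) = 0.11021.
Apparent dip = arctan|0.11021| = 6.3° (true dip is 8.6°, so apparent ≤ true as expected).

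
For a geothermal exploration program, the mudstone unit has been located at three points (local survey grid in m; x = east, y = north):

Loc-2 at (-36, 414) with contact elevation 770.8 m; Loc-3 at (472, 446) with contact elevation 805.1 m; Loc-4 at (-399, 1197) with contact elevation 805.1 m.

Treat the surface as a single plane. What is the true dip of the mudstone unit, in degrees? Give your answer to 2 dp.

Two edge vectors: Loc-2→Loc-3 = (508, 32, 34.3), Loc-2→Loc-4 = (-363, 783, 34.3).
Normal n = (Loc-2→Loc-3) × (Loc-2→Loc-4) = (-25759.3, -29875.3, 409380).
So ∂z/∂x = −n_x/n_z = 0.06292 and ∂z/∂y = −n_y/n_z = 0.07298.
Gradient magnitude |∇z| = √(a² + b²) = √(0.00396 + 0.00533) = 0.09636.
True dip = arctan(0.09636) = 5.50°, dipping toward SW (azimuth ≈ 221°).

5.50°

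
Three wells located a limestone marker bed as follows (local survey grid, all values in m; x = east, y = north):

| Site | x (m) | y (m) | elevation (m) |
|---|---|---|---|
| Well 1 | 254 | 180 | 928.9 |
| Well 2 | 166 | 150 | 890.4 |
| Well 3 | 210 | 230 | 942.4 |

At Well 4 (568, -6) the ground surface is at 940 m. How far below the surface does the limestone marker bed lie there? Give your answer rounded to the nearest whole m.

21 m

Let the plane be z = a·x + b·y + c.
Well 2−Well 1: −88a − 30b = −38.5;  Well 3−Well 1: −44a + 50b = 13.5.
Solving gives a = 0.26573, b = 0.50385.
Then c = 928.9 − a·254 − b·180 = 770.71.
At (568, -6): z_contact = 150.9 − 3.0 + 770.71 = 918.6 m.
Depth below ground = 940 − 918.6 = 21 m.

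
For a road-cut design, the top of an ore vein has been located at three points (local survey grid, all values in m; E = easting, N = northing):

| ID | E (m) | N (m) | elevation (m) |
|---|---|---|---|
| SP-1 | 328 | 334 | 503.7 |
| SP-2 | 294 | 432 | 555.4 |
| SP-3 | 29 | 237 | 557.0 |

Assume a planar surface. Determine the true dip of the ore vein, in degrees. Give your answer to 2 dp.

Let the plane be z = a·E + b·N + c.
SP-2−SP-1: −34a + 98b = 51.7;  SP-3−SP-1: −299a − 97b = 53.3.
Solving gives a = −0.31406, b = 0.41859.
Gradient magnitude |∇z| = √(a² + b²) = √(0.09863 + 0.17522) = 0.52331.
True dip = arctan(0.52331) = 27.62°, dipping toward SE (azimuth ≈ 143°).

27.62°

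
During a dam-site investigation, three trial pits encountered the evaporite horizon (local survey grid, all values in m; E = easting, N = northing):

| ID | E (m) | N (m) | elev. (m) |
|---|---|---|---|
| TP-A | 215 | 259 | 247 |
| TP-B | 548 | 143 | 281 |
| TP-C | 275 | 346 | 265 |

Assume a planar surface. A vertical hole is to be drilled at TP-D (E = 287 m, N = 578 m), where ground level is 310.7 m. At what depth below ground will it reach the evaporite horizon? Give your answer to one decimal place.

18.5 m

Two edge vectors: TP-A→TP-B = (333, -116, 34), TP-A→TP-C = (60, 87, 18).
Normal n = (TP-A→TP-B) × (TP-A→TP-C) = (-5046, -3954, 35931).
So ∂z/∂E = −n_x/n_z = 0.14044 and ∂z/∂N = −n_y/n_z = 0.11004.
Intercept c from TP-A: 247 − 30.19 − 28.50 = 188.30.
At (287, 578): z_contact = 40.31 + 63.61 + 188.30 = 292.22 m.
Depth below ground = 310.7 − 292.22 = 18.5 m.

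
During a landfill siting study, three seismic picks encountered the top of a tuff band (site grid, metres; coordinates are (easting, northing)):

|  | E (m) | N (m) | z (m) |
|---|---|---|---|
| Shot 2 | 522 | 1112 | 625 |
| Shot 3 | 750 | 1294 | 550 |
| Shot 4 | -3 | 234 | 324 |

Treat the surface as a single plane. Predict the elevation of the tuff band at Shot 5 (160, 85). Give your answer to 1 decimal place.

Two edge vectors: Shot 2→Shot 3 = (228, 182, -75), Shot 2→Shot 4 = (-525, -878, -301).
Normal n = (Shot 2→Shot 3) × (Shot 2→Shot 4) = (-120632, 108003, -104634).
So ∂z/∂E = −n_x/n_z = −1.152895 and ∂z/∂N = −n_y/n_z = 1.032198.
Intercept c from Shot 2: 625 + 601.81 − 1147.80 = 79.01.
At (160, 85): z = −184.5 + 87.7 + 79.01 = -17.7 m.

-17.7 m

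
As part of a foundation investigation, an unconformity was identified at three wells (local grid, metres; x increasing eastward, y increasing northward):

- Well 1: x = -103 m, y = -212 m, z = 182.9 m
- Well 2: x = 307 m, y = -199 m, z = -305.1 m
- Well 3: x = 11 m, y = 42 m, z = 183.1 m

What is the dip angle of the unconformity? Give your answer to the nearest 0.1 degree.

Let the plane be z = a·x + b·y + c.
Well 2−Well 1: 410a + 13b = −488;  Well 3−Well 1: 114a + 254b = 0.2.
Solving gives a = −1.20745, b = 0.54271.
Gradient magnitude |∇z| = √(a² + b²) = √(1.45794 + 0.29454) = 1.32381.
True dip = arctan(1.32381) = 52.9°, dipping toward ESE (azimuth ≈ 114°).

52.9°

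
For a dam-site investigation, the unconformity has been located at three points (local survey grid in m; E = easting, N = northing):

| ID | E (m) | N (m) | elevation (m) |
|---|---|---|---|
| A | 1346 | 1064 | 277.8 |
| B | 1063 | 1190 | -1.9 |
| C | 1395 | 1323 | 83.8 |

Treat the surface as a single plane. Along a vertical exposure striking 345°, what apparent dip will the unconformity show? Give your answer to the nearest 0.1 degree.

44.7°

Let the plane be z = a·E + b·N + c.
B−A: −283a + 126b = −279.7;  C−A: 49a + 259b = −194.
Solving gives a = 0.60397, b = −0.86330.
Unit vector along 345° is (sin 345°, cos 345°) = (-0.2588, 0.9659).
Slope in that direction = a·(-0.2588) + b·(0.9659) = −0.99020.
Apparent dip = arctan|0.99020| = 44.7° (true dip is 46.5°, so apparent ≤ true as expected).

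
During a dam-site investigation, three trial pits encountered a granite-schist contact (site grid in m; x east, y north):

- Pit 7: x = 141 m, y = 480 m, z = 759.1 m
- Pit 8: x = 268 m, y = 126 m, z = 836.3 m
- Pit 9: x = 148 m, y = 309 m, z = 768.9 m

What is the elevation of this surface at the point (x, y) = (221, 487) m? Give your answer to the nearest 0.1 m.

Let the plane be z = a·x + b·y + c.
Pit 8−Pit 7: 127a − 354b = 77.2;  Pit 9−Pit 7: 7a − 171b = 9.8.
Solving gives a = 0.50585, b = −0.03660.
Then c = 759.1 − a·141 − b·480 = 705.34.
At (221, 487): z = 111.8 − 17.8 + 705.34 = 799.3 m.

799.3 m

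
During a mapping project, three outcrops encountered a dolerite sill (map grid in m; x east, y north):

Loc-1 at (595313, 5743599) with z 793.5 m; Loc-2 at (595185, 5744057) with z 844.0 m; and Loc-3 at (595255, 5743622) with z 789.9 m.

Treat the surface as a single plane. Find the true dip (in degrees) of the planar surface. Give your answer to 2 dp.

10.56°

Let the plane be z = a·x + b·y + c.
Loc-2−Loc-1: −128a + 458b = 50.5;  Loc-3−Loc-1: −58a + 23b = −3.6.
Solving gives a = 0.11898, b = 0.14351.
Gradient magnitude |∇z| = √(a² + b²) = √(0.01416 + 0.02060) = 0.18642.
True dip = arctan(0.18642) = 10.56°, dipping toward SW (azimuth ≈ 220°).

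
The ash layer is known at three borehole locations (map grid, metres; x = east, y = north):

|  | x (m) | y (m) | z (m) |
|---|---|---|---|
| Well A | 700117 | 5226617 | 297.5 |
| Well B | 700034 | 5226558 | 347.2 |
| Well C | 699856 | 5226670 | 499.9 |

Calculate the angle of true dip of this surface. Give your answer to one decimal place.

37.3°

Let the plane be z = a·x + b·y + c.
Well B−Well A: −83a − 59b = 49.7;  Well C−Well A: −261a + 53b = 202.4.
Solving gives a = −0.73622, b = 0.19333.
Gradient magnitude |∇z| = √(a² + b²) = √(0.54202 + 0.03738) = 0.76118.
True dip = arctan(0.76118) = 37.3°, dipping toward ESE (azimuth ≈ 105°).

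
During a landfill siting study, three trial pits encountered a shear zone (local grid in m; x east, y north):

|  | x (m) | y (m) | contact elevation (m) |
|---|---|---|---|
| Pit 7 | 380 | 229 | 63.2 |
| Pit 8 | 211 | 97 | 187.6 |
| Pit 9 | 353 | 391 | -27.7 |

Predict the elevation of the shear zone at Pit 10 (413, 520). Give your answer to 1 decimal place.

-121.6 m

Let the plane be z = a·x + b·y + c.
Pit 8−Pit 7: −169a − 132b = 124.4;  Pit 9−Pit 7: −27a + 162b = −90.9.
Solving gives a = −0.26353, b = −0.60503.
Then c = 63.2 − a·380 − b·229 = 301.89.
At (413, 520): z = −108.8 − 314.6 + 301.89 = -121.6 m.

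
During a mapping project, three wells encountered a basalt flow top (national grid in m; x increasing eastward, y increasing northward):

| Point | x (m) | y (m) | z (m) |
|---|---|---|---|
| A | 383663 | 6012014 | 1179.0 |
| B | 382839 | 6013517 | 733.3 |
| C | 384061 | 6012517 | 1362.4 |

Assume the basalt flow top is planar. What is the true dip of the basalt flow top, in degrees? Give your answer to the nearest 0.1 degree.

Let the plane be z = a·x + b·y + c.
B−A: −824a + 1503b = −445.7;  C−A: 398a + 503b = 183.4.
Solving gives a = 0.49359, b = −0.02594.
Gradient magnitude |∇z| = √(a² + b²) = √(0.24363 + 0.00067) = 0.49427.
True dip = arctan(0.49427) = 26.3°, dipping toward W (azimuth ≈ 273°).

26.3°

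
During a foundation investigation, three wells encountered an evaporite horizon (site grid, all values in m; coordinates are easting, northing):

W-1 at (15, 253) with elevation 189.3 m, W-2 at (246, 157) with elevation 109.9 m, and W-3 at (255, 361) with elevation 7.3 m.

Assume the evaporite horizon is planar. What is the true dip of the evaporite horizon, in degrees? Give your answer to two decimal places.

35.90°

Two edge vectors: W-1→W-2 = (231, -96, -79.4), W-1→W-3 = (240, 108, -182).
Normal n = (W-1→W-2) × (W-1→W-3) = (26047.2, 22986, 47988).
So ∂z/∂easting = −n_x/n_z = −0.54279 and ∂z/∂northing = −n_y/n_z = −0.47899.
Gradient magnitude |∇z| = √(a² + b²) = √(0.29462 + 0.22944) = 0.72391.
True dip = arctan(0.72391) = 35.90°, dipping toward NE (azimuth ≈ 049°).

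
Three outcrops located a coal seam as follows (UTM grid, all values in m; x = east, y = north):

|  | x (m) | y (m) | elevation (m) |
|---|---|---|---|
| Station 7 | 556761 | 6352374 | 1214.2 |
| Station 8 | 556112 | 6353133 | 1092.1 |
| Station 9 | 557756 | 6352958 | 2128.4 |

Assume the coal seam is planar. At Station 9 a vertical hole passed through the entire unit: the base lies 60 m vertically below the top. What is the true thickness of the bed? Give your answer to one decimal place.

Two edge vectors: Station 7→Station 8 = (-649, 759, -122.1), Station 7→Station 9 = (995, 584, 914.2).
Normal n = (Station 7→Station 8) × (Station 7→Station 9) = (765184.2, 471826.3, -1134221).
So ∂z/∂x = −n_x/n_z = 0.67463 and ∂z/∂y = −n_y/n_z = 0.41599.
|∇z| = √(a²+b²) = 0.79258, so dip δ = arctan(0.79258) = 38.40°.
True thickness = vertical thickness × cos δ = 60 × cos 38.40° = 47.0 m.

47.0 m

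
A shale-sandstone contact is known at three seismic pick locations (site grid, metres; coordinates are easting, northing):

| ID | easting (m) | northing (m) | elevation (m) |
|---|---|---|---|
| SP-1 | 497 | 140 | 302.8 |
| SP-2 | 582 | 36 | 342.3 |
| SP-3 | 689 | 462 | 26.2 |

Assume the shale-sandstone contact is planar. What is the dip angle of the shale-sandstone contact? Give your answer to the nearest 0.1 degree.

36.5°

Two edge vectors: SP-1→SP-2 = (85, -104, 39.5), SP-1→SP-3 = (192, 322, -276.6).
Normal n = (SP-1→SP-2) × (SP-1→SP-3) = (16047.4, 31095, 47338).
So ∂z/∂easting = −n_x/n_z = −0.33900 and ∂z/∂northing = −n_y/n_z = −0.65687.
Gradient magnitude |∇z| = √(a² + b²) = √(0.11492 + 0.43148) = 0.73919.
True dip = arctan(0.73919) = 36.5°, dipping toward NNE (azimuth ≈ 027°).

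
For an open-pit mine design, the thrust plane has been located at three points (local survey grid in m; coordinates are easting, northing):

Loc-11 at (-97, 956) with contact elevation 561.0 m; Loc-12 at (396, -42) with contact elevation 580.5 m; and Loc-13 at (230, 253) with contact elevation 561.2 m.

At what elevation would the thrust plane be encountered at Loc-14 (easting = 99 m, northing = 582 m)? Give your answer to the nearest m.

Let the plane be z = a·easting + b·northing + c.
Loc-12−Loc-11: 493a − 998b = 19.5;  Loc-13−Loc-11: 327a − 703b = 0.2.
Solving gives a = 0.66767, b = 0.31028.
Then c = 561 − a·-97 − b·956 = 329.14.
At (99, 582): z = 66.1 + 180.6 + 329.14 = 575.8 m.

576 m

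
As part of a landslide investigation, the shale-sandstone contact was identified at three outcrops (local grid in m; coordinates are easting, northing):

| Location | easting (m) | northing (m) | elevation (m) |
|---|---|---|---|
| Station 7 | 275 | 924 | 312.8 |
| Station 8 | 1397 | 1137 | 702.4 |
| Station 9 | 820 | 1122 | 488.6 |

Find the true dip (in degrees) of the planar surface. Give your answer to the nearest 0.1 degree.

Two edge vectors: Station 7→Station 8 = (1122, 213, 389.6), Station 7→Station 9 = (545, 198, 175.8).
Normal n = (Station 7→Station 8) × (Station 7→Station 9) = (-39695.4, 15084.4, 106071).
So ∂z/∂easting = −n_x/n_z = 0.37423 and ∂z/∂northing = −n_y/n_z = −0.14221.
Gradient magnitude |∇z| = √(a² + b²) = √(0.14005 + 0.02022) = 0.40034.
True dip = arctan(0.40034) = 21.8°, dipping toward WNW (azimuth ≈ 291°).

21.8°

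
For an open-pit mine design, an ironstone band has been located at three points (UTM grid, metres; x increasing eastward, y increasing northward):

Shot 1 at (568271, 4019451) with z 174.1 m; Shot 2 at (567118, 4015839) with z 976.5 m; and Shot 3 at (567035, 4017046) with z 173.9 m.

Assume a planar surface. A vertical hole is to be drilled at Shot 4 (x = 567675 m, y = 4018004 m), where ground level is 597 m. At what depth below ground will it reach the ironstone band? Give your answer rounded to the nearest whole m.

Let the plane be z = a·x + b·y + c.
Shot 2−Shot 1: −1153a − 3612b = 802.4;  Shot 3−Shot 1: −1236a − 2405b = −0.2.
Solving gives a = 1.14131366, b = −0.58647139.
Then c = 174.1 − a·568271 − b·4019451 = 1708891.65.
At (567675, 4018004): z_contact = 647895.2 − 2356444.4 + 1708891.65 = 342.5 m.
Depth below ground = 597 − 342.5 = 254 m.

254 m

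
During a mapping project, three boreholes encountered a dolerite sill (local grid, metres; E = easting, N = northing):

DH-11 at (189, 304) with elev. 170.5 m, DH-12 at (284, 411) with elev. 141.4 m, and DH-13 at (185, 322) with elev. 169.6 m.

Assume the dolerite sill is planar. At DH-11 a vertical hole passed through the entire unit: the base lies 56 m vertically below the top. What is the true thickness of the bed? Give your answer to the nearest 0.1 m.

54.7 m

Let the plane be z = a·E + b·N + c.
DH-12−DH-11: 95a + 107b = −29.1;  DH-13−DH-11: −4a + 18b = −0.9.
Solving gives a = −0.19995, b = −0.09443.
|∇z| = √(a²+b²) = 0.22113, so dip δ = arctan(0.22113) = 12.47°.
True thickness = vertical thickness × cos δ = 56 × cos 12.47° = 54.7 m.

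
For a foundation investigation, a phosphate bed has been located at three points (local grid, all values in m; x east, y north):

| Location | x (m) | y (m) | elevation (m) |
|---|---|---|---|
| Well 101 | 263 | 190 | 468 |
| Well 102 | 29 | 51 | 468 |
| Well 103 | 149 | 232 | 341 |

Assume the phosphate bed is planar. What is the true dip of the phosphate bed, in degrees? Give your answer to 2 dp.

Let the plane be z = a·x + b·y + c.
Well 102−Well 101: −234a − 139b = 0;  Well 103−Well 101: −114a + 42b = −127.
Solving gives a = 0.68758, b = −1.15751.
Gradient magnitude |∇z| = √(a² + b²) = √(0.47277 + 1.33984) = 1.34633.
True dip = arctan(1.34633) = 53.40°, dipping toward NNW (azimuth ≈ 329°).

53.40°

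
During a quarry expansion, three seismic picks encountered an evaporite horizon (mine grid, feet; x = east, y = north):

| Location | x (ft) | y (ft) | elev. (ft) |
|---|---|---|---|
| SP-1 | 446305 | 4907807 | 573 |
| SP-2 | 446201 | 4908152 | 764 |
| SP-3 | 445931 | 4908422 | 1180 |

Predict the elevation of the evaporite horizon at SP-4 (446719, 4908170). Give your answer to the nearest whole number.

34 ft

Let the plane be z = a·x + b·y + c.
SP-2−SP-1: −104a + 345b = 191;  SP-3−SP-1: −374a + 615b = 607.
Solving gives a = −1.41309359, b = 0.12764715.
Then c = 573 − a·446305 − b·4907807 = 4776.16.
At (446719, 4908170): z = −631255.8 + 626513.9 + 4776.16 = 34.3 ft.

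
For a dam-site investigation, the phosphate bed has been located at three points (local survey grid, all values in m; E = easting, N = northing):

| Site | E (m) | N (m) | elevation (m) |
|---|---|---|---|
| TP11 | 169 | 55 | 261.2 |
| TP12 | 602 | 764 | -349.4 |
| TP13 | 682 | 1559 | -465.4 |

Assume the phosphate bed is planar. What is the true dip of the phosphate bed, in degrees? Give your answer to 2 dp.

54.51°

Let the plane be z = a·E + b·N + c.
TP12−TP11: 433a + 709b = −610.6;  TP13−TP11: 513a + 1504b = −726.6.
Solving gives a = −1.40230, b = −0.00480.
Gradient magnitude |∇z| = √(a² + b²) = √(1.96645 + 0.00002) = 1.40231.
True dip = arctan(1.40231) = 54.51°, dipping toward E (azimuth ≈ 090°).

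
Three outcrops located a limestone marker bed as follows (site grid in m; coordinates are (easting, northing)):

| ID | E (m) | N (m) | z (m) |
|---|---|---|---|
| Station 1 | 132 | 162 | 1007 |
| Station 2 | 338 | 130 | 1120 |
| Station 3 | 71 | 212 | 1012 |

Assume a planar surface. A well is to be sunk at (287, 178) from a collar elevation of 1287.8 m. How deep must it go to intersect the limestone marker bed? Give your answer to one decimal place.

Let the plane be z = a·E + b·N + c.
Station 2−Station 1: 206a − 32b = 113;  Station 3−Station 1: −61a + 50b = 5.
Solving gives a = 0.69598, b = 0.94909.
Then c = 1007 − a·132 − b·162 = 761.38.
At (287, 178): z_contact = 199.74 + 168.94 + 761.38 = 1130.06 m.
Depth below ground = 1287.8 − 1130.06 = 157.7 m.

157.7 m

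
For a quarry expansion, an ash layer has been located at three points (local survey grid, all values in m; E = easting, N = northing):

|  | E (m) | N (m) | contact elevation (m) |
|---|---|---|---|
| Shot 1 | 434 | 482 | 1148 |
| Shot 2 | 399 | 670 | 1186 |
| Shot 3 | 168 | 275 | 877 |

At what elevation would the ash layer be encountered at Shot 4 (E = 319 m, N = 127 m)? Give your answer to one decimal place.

Let the plane be z = a·E + b·N + c.
Shot 2−Shot 1: −35a + 188b = 38;  Shot 3−Shot 1: −266a − 207b = −271.
Solving gives a = 0.75248, b = 0.34222.
Then c = 1148 − a·434 − b·482 = 656.47.
At (319, 127): z = 240.0 + 43.5 + 656.47 = 940.0 m.

940.0 m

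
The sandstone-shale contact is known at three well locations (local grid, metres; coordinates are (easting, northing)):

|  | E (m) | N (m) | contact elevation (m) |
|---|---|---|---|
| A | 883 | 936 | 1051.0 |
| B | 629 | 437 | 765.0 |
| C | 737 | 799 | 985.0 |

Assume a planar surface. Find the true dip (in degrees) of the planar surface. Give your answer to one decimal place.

Let the plane be z = a·E + b·N + c.
B−A: −254a − 499b = −286;  C−A: −146a − 137b = −66.
Solving gives a = −0.16418, b = 0.65672.
Gradient magnitude |∇z| = √(a² + b²) = √(0.02695 + 0.43128) = 0.67693.
True dip = arctan(0.67693) = 34.1°, dipping toward SSE (azimuth ≈ 166°).

34.1°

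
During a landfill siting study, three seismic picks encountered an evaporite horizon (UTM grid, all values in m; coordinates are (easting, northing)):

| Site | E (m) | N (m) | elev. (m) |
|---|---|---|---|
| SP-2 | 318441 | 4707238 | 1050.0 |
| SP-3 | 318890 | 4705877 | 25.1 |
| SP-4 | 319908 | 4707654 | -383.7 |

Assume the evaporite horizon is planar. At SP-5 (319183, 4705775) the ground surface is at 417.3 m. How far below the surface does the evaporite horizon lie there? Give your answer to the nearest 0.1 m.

751.4 m

Let the plane be z = a·E + b·N + c.
SP-3−SP-2: 449a − 1361b = −1024.9;  SP-4−SP-2: 1467a + 416b = −1433.7.
Solving gives a = −1.088969351, b = 0.393793359.
Then c = 1050 − a·318441 − b·4707238 = −1505856.57.
At (319183, 4705775): z_contact = −347580.50 + 1853102.94 − 1505856.57 = -334.13 m.
Depth below ground = 417.3 − (-334.13) = 751.4 m.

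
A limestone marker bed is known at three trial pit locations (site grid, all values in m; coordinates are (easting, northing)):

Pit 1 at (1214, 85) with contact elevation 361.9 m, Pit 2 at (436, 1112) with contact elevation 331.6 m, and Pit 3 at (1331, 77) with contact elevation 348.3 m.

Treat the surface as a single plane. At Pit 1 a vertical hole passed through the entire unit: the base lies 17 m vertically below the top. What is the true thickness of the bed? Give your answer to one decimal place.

Let the plane be z = a·E + b·N + c.
Pit 2−Pit 1: −778a + 1027b = −30.3;  Pit 3−Pit 1: 117a − 8b = −13.6.
Solving gives a = −0.12472, b = −0.12398.
|∇z| = √(a²+b²) = 0.17586, so dip δ = arctan(0.17586) = 9.97°.
True thickness = vertical thickness × cos δ = 17 × cos 9.97° = 16.7 m.

16.7 m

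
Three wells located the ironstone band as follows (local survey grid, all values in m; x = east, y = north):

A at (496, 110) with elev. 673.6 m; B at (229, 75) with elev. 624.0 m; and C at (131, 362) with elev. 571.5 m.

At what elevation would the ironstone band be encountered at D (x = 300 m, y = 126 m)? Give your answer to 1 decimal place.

Let the plane be z = a·x + b·y + c.
B−A: −267a − 35b = −49.6;  C−A: −365a + 252b = −102.1.
Solving gives a = 0.20076, b = −0.11437.
Then c = 673.6 − a·496 − b·110 = 586.60.
At (300, 126): z = 60.2 − 14.4 + 586.60 = 632.4 m.

632.4 m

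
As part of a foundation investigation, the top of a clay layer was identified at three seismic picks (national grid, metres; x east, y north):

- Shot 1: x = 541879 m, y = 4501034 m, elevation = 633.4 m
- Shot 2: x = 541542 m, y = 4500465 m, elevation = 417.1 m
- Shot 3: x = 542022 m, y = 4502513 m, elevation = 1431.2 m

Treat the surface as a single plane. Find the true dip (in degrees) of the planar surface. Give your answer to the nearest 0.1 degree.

Let the plane be z = a·x + b·y + c.
Shot 2−Shot 1: −337a − 569b = −216.3;  Shot 3−Shot 1: 143a + 1479b = 797.8.
Solving gives a = −0.32140, b = 0.57049.
Gradient magnitude |∇z| = √(a² + b²) = √(0.10330 + 0.32546) = 0.65480.
True dip = arctan(0.65480) = 33.2°, dipping toward SSE (azimuth ≈ 151°).

33.2°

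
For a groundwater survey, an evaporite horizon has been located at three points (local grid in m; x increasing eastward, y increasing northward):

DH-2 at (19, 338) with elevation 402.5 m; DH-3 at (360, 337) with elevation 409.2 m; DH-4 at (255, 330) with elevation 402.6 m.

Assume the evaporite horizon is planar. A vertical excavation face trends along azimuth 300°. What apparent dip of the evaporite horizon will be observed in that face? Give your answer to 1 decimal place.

16.3°

Two edge vectors: DH-2→DH-3 = (341, -1, 6.7), DH-2→DH-4 = (236, -8, 0.1).
Normal n = (DH-2→DH-3) × (DH-2→DH-4) = (53.5, 1547.1, -2492).
So ∂z/∂x = −n_x/n_z = 0.02147 and ∂z/∂y = −n_y/n_z = 0.62083.
Unit vector along 300° is (sin 300°, cos 300°) = (-0.8660, 0.5000).
Slope in that direction = a·(-0.8660) + b·(0.5000) = 0.29182.
Apparent dip = arctan|0.29182| = 16.3° (true dip is 31.8°, so apparent ≤ true as expected).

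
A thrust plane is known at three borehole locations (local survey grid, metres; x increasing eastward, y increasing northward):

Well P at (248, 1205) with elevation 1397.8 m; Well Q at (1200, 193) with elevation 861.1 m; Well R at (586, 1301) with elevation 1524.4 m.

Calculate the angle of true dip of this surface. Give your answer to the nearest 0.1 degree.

35.7°

Let the plane be z = a·x + b·y + c.
Well Q−Well P: 952a − 1012b = −536.7;  Well R−Well P: 338a + 96b = 126.6.
Solving gives a = 0.17671, b = 0.69657.
Gradient magnitude |∇z| = √(a² + b²) = √(0.03123 + 0.48521) = 0.71864.
True dip = arctan(0.71864) = 35.7°, dipping toward SSW (azimuth ≈ 194°).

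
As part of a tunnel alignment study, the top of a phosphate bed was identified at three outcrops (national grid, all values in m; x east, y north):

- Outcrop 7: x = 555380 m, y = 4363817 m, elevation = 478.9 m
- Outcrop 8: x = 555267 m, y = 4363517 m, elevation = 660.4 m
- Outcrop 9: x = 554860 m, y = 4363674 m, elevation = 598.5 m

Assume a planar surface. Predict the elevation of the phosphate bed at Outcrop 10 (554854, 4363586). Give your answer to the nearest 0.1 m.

Let the plane be z = a·x + b·y + c.
Outcrop 8−Outcrop 7: −113a − 300b = 181.5;  Outcrop 9−Outcrop 7: −520a − 143b = 119.6.
Solving gives a = −0.070977038, b = −0.578265316.
Then c = 478.9 − a·555380 − b·4363817 = 2563342.14.
At (554854, 4363586): z = −39381.9 − 2523310.4 + 2563342.14 = 649.8 m.

649.8 m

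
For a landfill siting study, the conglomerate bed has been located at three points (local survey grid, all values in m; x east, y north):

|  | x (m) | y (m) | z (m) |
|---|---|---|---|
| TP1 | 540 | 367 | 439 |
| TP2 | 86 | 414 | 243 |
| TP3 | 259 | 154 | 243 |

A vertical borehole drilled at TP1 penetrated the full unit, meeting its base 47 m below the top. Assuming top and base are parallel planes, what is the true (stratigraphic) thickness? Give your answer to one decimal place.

Two edge vectors: TP1→TP2 = (-454, 47, -196), TP1→TP3 = (-281, -213, -196).
Normal n = (TP1→TP2) × (TP1→TP3) = (-50960, -33908, 109909).
So ∂z/∂x = −n_x/n_z = 0.46366 and ∂z/∂y = −n_y/n_z = 0.30851.
|∇z| = √(a²+b²) = 0.55692, so dip δ = arctan(0.55692) = 29.11°.
True thickness = vertical thickness × cos δ = 47 × cos 29.11° = 41.1 m.

41.1 m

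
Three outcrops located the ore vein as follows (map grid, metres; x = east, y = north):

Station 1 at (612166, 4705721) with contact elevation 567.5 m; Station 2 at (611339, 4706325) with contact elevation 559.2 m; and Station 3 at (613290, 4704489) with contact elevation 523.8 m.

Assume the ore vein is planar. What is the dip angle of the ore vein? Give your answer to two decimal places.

9.74°

Let the plane be z = a·x + b·y + c.
Station 2−Station 1: −827a + 604b = −8.3;  Station 3−Station 1: 1124a − 1232b = −43.7.
Solving gives a = 0.10772, b = 0.13375.
Gradient magnitude |∇z| = √(a² + b²) = √(0.01160 + 0.01789) = 0.17173.
True dip = arctan(0.17173) = 9.74°, dipping toward SW (azimuth ≈ 219°).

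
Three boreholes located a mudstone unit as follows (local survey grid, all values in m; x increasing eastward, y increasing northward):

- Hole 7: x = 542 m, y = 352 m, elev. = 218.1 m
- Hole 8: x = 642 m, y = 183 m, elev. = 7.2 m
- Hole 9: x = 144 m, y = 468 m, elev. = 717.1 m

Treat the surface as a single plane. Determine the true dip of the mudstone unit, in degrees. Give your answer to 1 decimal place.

51.1°

Let the plane be z = a·x + b·y + c.
Hole 8−Hole 7: 100a − 169b = −210.9;  Hole 9−Hole 7: −398a + 116b = 499.
Solving gives a = −1.07554, b = 0.61152.
Gradient magnitude |∇z| = √(a² + b²) = √(1.15678 + 0.37395) = 1.23723.
True dip = arctan(1.23723) = 51.1°, dipping toward ESE (azimuth ≈ 120°).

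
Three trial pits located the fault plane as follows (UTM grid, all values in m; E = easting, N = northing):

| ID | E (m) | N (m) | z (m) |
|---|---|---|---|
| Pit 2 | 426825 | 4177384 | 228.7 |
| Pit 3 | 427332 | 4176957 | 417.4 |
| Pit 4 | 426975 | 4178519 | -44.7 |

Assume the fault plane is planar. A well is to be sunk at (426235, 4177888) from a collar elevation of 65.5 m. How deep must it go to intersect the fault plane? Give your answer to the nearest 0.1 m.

58.2 m

Two edge vectors: Pit 2→Pit 3 = (507, -427, 188.7), Pit 2→Pit 4 = (150, 1135, -273.4).
Normal n = (Pit 2→Pit 3) × (Pit 2→Pit 4) = (-97432.7, 166918.8, 639495).
So ∂z/∂E = −n_x/n_z = 0.152358814 and ∂z/∂N = −n_y/n_z = −0.261016583.
Intercept c from Pit 2: 228.7 − 65030.55 + 1090366.50 = 1025564.65.
At (426235, 4177888): z_contact = 64940.66 − 1090498.05 + 1025564.65 = 7.26 m.
Depth below ground = 65.5 − 7.26 = 58.2 m.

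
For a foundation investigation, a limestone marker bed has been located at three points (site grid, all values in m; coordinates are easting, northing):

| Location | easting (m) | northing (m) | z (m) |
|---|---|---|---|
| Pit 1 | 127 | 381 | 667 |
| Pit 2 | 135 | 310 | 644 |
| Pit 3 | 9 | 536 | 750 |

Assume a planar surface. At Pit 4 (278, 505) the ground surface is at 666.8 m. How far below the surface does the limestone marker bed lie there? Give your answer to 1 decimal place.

Let the plane be z = a·easting + b·northing + c.
Pit 2−Pit 1: 8a − 71b = −23;  Pit 3−Pit 1: −118a + 155b = 83.
Solving gives a = −0.32614, b = 0.28720.
Then c = 667 − a·127 − b·381 = 599.00.
At (278, 505): z_contact = −90.67 + 145.03 + 599.00 = 653.36 m.
Depth below ground = 666.8 − 653.36 = 13.4 m.

13.4 m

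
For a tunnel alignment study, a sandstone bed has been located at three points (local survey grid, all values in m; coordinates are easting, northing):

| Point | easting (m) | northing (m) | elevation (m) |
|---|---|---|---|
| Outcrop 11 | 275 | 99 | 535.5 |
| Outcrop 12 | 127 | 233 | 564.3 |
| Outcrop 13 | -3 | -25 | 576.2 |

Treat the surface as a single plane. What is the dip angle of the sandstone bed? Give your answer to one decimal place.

9.4°

Let the plane be z = a·easting + b·northing + c.
Outcrop 12−Outcrop 11: −148a + 134b = 28.8;  Outcrop 13−Outcrop 11: −278a − 124b = 40.7.
Solving gives a = −0.16231, b = 0.03566.
Gradient magnitude |∇z| = √(a² + b²) = √(0.02634 + 0.00127) = 0.16618.
True dip = arctan(0.16618) = 9.4°, dipping toward ESE (azimuth ≈ 102°).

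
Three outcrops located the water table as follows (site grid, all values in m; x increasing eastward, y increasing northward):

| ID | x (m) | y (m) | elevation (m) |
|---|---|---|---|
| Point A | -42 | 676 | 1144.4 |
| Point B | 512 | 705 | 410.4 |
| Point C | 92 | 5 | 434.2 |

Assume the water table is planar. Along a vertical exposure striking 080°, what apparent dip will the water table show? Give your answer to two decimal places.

Let the plane be z = a·x + b·y + c.
Point B−Point A: 554a + 29b = −734;  Point C−Point A: 134a − 671b = −710.2.
Solving gives a = −1.36603, b = 0.78562.
Unit vector along 080° is (sin 80°, cos 80°) = (0.9848, 0.1736).
Slope in that direction = a·(0.9848) + b·(0.1736) = −1.20886.
Apparent dip = arctan|1.20886| = 50.40° (true dip is 57.6°, so apparent ≤ true as expected).

50.40°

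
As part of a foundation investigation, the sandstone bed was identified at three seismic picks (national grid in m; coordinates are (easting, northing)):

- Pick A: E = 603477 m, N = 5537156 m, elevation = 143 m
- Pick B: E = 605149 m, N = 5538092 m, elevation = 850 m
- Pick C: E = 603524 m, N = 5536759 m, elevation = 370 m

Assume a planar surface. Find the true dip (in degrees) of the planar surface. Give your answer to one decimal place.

Two edge vectors: Pick A→Pick B = (1672, 936, 707), Pick A→Pick C = (47, -397, 227).
Normal n = (Pick A→Pick B) × (Pick A→Pick C) = (493151, -346315, -707776).
So ∂z/∂E = −n_x/n_z = 0.69676 and ∂z/∂N = −n_y/n_z = −0.48930.
Gradient magnitude |∇z| = √(a² + b²) = √(0.48548 + 0.23941) = 0.85141.
True dip = arctan(0.85141) = 40.4°, dipping toward NW (azimuth ≈ 305°).

40.4°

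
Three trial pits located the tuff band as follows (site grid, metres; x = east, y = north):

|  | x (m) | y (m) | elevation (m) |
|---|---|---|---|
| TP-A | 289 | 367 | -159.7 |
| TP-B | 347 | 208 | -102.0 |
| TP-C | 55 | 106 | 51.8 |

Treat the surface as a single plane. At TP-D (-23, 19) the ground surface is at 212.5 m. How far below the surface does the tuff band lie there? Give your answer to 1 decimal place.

90.2 m

Two edge vectors: TP-A→TP-B = (58, -159, 57.7), TP-A→TP-C = (-234, -261, 211.5).
Normal n = (TP-A→TP-B) × (TP-A→TP-C) = (-18568.8, -25768.8, -52344).
So ∂z/∂x = −n_x/n_z = −0.35475 and ∂z/∂y = −n_y/n_z = −0.49230.
Intercept c from TP-A: -159.7 + 102.52 + 180.67 = 123.49.
At (-23, 19): z_contact = 8.16 − 9.35 + 123.49 = 122.30 m.
Depth below ground = 212.5 − 122.30 = 90.2 m.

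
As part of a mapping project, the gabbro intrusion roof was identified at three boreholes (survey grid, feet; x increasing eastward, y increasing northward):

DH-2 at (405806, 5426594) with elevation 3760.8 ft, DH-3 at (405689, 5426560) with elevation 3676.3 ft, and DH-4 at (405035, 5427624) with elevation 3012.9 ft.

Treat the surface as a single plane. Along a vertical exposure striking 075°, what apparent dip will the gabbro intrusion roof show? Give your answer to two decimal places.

35.03°

Two edge vectors: DH-2→DH-3 = (-117, -34, -84.5), DH-2→DH-4 = (-771, 1030, -747.9).
Normal n = (DH-2→DH-3) × (DH-2→DH-4) = (112463.6, -22354.8, -146724).
So ∂z/∂x = −n_x/n_z = 0.76650 and ∂z/∂y = −n_y/n_z = −0.15236.
Unit vector along 075° is (sin 75°, cos 75°) = (0.9659, 0.2588).
Slope in that direction = a·(0.9659) + b·(0.2588) = 0.70095.
Apparent dip = arctan|0.70095| = 35.03° (true dip is 38.0°, so apparent ≤ true as expected).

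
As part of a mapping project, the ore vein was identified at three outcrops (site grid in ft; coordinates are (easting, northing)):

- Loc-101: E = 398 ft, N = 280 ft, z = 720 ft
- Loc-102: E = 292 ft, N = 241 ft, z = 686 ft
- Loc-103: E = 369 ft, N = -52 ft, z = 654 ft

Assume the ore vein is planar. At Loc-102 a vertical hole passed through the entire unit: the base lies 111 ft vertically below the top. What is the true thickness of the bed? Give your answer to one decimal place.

106.0 ft

Two edge vectors: Loc-101→Loc-102 = (-106, -39, -34), Loc-101→Loc-103 = (-29, -332, -66).
Normal n = (Loc-101→Loc-102) × (Loc-101→Loc-103) = (-8714, -6010, 34061).
So ∂z/∂E = −n_x/n_z = 0.25584 and ∂z/∂N = −n_y/n_z = 0.17645.
|∇z| = √(a²+b²) = 0.31078, so dip δ = arctan(0.31078) = 17.26°.
True thickness = vertical thickness × cos δ = 111 × cos 17.26° = 106.0 ft.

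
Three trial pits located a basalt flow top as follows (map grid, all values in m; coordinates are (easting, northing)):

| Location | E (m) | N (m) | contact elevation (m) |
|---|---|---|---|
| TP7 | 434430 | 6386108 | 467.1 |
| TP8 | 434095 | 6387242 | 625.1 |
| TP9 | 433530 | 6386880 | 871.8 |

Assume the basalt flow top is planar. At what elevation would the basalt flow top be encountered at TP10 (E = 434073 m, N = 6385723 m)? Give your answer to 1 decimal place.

621.6 m

Let the plane be z = a·E + b·N + c.
TP8−TP7: −335a + 1134b = 158;  TP9−TP7: −900a + 772b = 404.7.
Solving gives a = −0.442208194, b = 0.008695110.
Then c = 467.1 − a·434430 − b·6386108 = 137047.69.
At (434073, 6385723): z = −191950.6 + 55524.6 + 137047.69 = 621.6 m.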